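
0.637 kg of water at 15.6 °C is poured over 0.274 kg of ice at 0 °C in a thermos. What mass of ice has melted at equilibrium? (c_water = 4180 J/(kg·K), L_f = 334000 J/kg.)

Water can give up m c ΔT = 0.637×4180×15.6 = 41537 J before reaching 0 °C.
To melt every bit of ice: 0.274×334000 = 91516 J.
41537 J < 91516 J, so only part of the ice melts and the system sits at 0 °C.
Mass melted = 41537/334000 ≈ 0.1244 kg.

m_melted ≈ 0.124 kg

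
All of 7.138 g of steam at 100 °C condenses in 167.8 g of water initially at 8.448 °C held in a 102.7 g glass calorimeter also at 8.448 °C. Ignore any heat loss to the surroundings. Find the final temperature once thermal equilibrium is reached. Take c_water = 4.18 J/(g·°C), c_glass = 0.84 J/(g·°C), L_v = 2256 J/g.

Net heat exchanged in the isolated system is zero:
latent heat released on condensation: 7.138×2256 = 16103; condensate cools 100→T: 7.138×4.18×(T − 100) = 29.84(T − 100); original water: 701.4(T − 8.448); glass cup: 102.7×0.84×(T − 8.448) = 86.27(T − 8.448)
817.51 T = 16103 + 2983.7 + 6654.3 = 25741
T ≈ 31.49 °C (< 100 °C, so full condensation is consistent).

T_f ≈ 31.5 °C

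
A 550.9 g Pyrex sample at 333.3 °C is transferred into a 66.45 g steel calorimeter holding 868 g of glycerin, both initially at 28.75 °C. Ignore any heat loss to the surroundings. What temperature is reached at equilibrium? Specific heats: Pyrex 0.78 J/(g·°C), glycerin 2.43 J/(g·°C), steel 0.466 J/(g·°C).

Heat gained plus heat lost sum to zero:
550.9·0.78·(T − 333.3) + 868·2.43·(T − 28.75) + 66.45·0.466·(T − 28.75) = 0
429.7(T − 333.3) + 2109.2(T − 28.75) + 30.97(T − 28.75) = 0
2569.9 T = 204751
T = 204751 / 2569.9 = 79.7 °C

T_f ≈ 79.7 °C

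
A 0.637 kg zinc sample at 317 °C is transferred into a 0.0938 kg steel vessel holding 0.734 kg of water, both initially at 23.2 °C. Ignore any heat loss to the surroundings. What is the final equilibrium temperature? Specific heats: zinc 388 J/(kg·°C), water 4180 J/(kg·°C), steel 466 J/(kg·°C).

T_f ≈ 44.8 °C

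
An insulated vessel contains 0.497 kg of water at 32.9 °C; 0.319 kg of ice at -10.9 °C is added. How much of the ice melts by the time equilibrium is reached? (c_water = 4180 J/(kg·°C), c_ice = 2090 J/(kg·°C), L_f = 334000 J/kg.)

m_melted ≈ 0.183 kg

Heat available from the water dropping to 0 °C: 0.497×4180×32.9 = 68348 J.
Of that, 0.319×2090×10.9 = 7267.1 J goes to bring the ice to 0 °C, leaving 61081 J.
To melt every bit of ice: 0.319×334000 = 106546 J.
Since 61081 < 106546 J, not all the ice melts; equilibrium is at 0 °C.
Mass melted = 61081/334000 ≈ 0.1829 kg.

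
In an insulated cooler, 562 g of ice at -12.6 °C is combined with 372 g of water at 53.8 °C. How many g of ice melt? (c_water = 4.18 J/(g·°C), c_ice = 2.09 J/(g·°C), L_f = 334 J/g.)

m_melted ≈ 206 g

Water can give up m c ΔT = 372·4.18·53.8 = 83657 J before reaching 0 °C.
Of that, 562·2.09·12.6 = 14800 J goes to bring the ice to 0 °C, leaving 68857 J.
Melting all 562 g of ice would need 562·334 = 187708 J.
Since 68857 < 187708 J, not all the ice melts; equilibrium is at 0 °C.
m_melted·334 = 68857  ⇒  m_melted ≈ 206.2 g.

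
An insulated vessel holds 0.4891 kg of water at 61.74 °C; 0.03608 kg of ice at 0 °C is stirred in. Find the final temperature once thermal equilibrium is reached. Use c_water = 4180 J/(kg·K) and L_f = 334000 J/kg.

Taking heat into each body as positive, Σ m c ΔT = 0:
melt ice: 0.03608·334000 = 12051
  meltwater 0→T: 0.03608·4180·T = 150.81 T
  water cools: 0.4891·4180·(T − 61.74) = 2044.4(T − 61.74)
2195.3 T = 126224 − 12051 = 114173
T ≈ 52.01 °C (positive, so assuming full melt was valid).

T_f ≈ 52.0 °C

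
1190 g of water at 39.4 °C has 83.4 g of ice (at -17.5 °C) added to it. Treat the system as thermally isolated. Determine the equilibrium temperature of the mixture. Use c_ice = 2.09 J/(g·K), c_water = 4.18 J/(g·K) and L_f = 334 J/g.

Net heat exchanged in the isolated system is zero:
warm ice to 0 °C: 83.4·2.09·(0 − (-17.5)) = 3050.4; fusion: m_ice L_f = 83.4·334 = 27856; meltwater 0→T: 83.4·4.18·T = 348.61 T; water cools: 1190·4.18·(T − 39.4) = 4974.2(T − 39.4)
5322.8 T = 195983 − 30906 = 165078
T ≈ 31.01 °C (positive, so assuming full melt was valid).

T_f ≈ 31.0 °C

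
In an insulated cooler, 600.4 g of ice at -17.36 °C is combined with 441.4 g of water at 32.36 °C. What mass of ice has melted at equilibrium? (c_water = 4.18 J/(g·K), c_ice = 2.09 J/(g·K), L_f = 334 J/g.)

m_melted ≈ 114 g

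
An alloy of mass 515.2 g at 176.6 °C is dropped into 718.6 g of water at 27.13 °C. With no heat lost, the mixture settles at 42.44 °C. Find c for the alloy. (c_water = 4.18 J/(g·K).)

c ≈ 0.665 J/(g·K)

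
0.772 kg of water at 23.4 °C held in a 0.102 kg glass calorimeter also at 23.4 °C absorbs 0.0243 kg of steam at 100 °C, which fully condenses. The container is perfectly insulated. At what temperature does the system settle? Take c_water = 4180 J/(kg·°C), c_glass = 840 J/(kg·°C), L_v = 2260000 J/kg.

Energy conservation, ΣQ = 0:
steam→water at 100 °C releases m L_v = 0.0243·2260000 = 54918; condensed water 100 °C→T: 101.57(T − 100); water warms: 0.772·4180·(T − 23.4) = 3227(T − 23.4); cup: 85.68(T − 23.4)
3414.2 T = 54918 + 10157 + 77516 = 142591
T ≈ 41.76 °C — below 100 °C, confirming all the steam condensed.

T_f ≈ 41.8 °C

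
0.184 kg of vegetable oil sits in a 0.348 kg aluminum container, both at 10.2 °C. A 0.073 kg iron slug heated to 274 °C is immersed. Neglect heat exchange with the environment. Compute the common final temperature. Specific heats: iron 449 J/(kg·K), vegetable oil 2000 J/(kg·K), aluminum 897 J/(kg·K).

T_f = Σ m_i c_i T_i / Σ m_i c_i:
T_f = (32.78·274 + 368·10.2 + 312.16·10.2) / (32.78 + 368 + 312.16)
    = 15918 / 712.93 ≈ 22.33 °C

T_f ≈ 22.3 °C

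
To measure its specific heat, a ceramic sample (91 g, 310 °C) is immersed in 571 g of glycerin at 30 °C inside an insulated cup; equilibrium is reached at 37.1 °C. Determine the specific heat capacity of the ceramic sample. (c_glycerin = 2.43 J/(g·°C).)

Heat lost by the ceramic sample = heat gained by the glycerin:
91·c·(310 − 37.1) = 571·2.43·(37.1 − 30)
24834 c = 9851.5  ⇒  c ≈ 0.3967 J/(g·°C)

c ≈ 0.397 J/(g·°C)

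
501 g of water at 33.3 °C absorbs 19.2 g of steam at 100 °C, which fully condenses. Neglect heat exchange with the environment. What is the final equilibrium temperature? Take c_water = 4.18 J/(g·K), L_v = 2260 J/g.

T_f ≈ 55.7 °C

Let T be the final temperature. ΣQ_i = 0:
steam→water at 100 °C releases m L_v = 19.2·2260 = 43392
  condensate cools 100→T: 19.2·4.18·(T − 100) = 80.26(T − 100)
  water warms: 501·4.18·(T − 33.3) = 2094.2(T − 33.3)
2174.4 T = 43392 + 8025.6 + 69736 = 121154
T ≈ 55.72 °C (< 100 °C, so full condensation is consistent).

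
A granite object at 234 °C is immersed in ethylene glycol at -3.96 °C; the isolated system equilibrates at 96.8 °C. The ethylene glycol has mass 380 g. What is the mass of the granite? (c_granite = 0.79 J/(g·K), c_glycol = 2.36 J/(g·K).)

m ≈ 834 g

|Q_granite| = |Q_glycol|:
m×0.79×(234 − 96.8) = 380×2.36×(96.8 − (-3.96))
108.39 m = 90362  ⇒  m ≈ 833.7 g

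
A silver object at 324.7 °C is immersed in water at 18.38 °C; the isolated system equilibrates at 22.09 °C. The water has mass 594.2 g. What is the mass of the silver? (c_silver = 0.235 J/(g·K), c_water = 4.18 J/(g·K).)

m ≈ 130 g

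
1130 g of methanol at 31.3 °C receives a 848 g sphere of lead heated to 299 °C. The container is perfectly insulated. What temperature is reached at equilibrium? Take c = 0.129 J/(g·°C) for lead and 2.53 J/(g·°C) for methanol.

With ΣQ=0 the equilibrium temperature is the m·c-weighted mean:
T_f = (109.39×299 + 2858.9×31.3) / (109.39 + 2858.9)
    = 122192 / 2968.3 ≈ 41.17 °C

T_f ≈ 41.2 °C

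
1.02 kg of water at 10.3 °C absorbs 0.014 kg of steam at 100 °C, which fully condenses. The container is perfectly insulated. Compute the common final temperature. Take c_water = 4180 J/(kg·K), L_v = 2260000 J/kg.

T_f ≈ 18.8 °C

Let T be the final temperature. ΣQ_i = 0:
latent heat released on condensation: 0.014×2260000 = 31640
  condensate cools 100→T: 0.014×4180×(T − 100) = 58.52(T − 100)
  original water: 4263.6(T − 10.3)
4322.1 T = 31640 + 5852 + 43915 = 81407
T ≈ 18.83 °C — below 100 °C, confirming all the steam condensed.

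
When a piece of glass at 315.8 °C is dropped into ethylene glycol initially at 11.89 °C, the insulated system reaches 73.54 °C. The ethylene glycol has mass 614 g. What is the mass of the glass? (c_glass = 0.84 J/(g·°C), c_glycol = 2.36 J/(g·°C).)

Heat lost by the glass = heat gained by the glycol:
m·0.84·(315.8 − 73.54) = 614·2.36·(73.54 − 11.89)
203.5 m = 89333  ⇒  m ≈ 439 g

m ≈ 439 g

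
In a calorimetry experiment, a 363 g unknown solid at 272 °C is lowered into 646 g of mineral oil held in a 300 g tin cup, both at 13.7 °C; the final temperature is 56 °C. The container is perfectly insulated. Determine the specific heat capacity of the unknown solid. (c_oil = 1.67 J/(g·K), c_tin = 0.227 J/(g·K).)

c ≈ 0.619 J/(g·K)

Net heat exchanged in the isolated system is zero:
363·c·(56 − 272) + 646·1.67·(56 − 13.7) + 300·0.227·(56 − 13.7) = 0
-78408 c = -48515
c = -48515/-78408 ≈ 0.6187 J/(g·K)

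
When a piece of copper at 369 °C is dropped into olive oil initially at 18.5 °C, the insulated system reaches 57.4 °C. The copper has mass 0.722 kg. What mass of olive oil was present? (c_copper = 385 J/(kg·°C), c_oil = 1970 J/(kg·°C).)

m ≈ 1.13 kg

|Q_copper| = |Q_oil|:
0.722·385·(369 − 57.4) = m·1970·(57.4 − 18.5)
76633 m = 86615  ⇒  m ≈ 1.13 kg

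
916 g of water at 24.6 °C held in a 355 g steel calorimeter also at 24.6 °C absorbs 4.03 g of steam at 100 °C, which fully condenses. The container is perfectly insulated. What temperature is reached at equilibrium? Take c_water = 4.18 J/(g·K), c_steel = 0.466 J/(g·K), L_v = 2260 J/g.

Energy balance with sensible and latent terms:
condense steam: −4.03·2260 = −9107.8
  condensate cools 100→T: 4.03·4.18·(T − 100) = 16.85(T − 100)
  water warms: 916·4.18·(T − 24.6) = 3828.9(T − 24.6)
  cup: 165.43(T − 24.6)
4011.2 T = 9107.8 + 1684.5 + 98260 = 109052
T ≈ 27.19 °C, under the boiling point, so the assumption holds.

T_f ≈ 27.2 °C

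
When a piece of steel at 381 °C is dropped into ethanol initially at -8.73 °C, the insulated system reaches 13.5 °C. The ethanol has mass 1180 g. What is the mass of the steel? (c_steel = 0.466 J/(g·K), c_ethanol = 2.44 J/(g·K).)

Heat lost by the steel = heat gained by the ethanol:
m·0.466·(381 − 13.5) = 1180·2.44·(13.5 − (-8.73))
171.25 m = 64005  ⇒  m ≈ 373.7 g

m ≈ 374 g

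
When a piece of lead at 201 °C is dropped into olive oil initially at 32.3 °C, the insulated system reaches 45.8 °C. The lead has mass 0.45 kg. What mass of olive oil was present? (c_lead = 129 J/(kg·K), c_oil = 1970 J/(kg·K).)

Setting the total heat transfer to zero:
0.45×129×(45.8 − 201) + m×1970×(45.8 − 32.3) = 0
26595 m = 9009.4
m = 9009.4/26595 ≈ 0.3388 kg

m ≈ 0.339 kg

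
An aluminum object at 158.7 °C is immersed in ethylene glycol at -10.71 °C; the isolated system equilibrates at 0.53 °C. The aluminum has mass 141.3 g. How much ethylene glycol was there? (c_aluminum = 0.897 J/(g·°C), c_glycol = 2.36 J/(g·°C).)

Energy conservation, ΣQ = 0:
141.3·0.897·(0.53 − 158.7) + m·2.36·(0.53 − (-10.71)) = 0
26.53 m = 20047
m = 20047/26.53 ≈ 755.8 g

m ≈ 756 g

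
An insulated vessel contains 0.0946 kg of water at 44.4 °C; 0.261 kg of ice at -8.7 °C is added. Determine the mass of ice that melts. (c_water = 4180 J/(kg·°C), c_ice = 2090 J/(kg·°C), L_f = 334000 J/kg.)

m_melted ≈ 0.0384 kg

Heat available from the water dropping to 0 °C: 0.0946·4180·44.4 = 17557 J.
Warming the ice to 0 °C takes 0.261·2090·8.7 = 4745.8 J, leaving 12811 J for melting.
Fully melting the ice requires m_ice L_f = 0.261·334000 = 87174 J.
12811 J < 87174 J, so only part of the ice melts and the system sits at 0 °C.
m_melt = 12811 / L_f = 0.03836 kg.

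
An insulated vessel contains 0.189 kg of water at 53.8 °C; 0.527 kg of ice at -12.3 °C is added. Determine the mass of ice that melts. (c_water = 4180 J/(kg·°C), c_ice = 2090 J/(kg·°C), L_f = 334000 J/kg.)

Water can give up m c ΔT = 0.189×4180×53.8 = 42503 J before reaching 0 °C.
Warming the ice to 0 °C takes 0.527×2090×12.3 = 13548 J, leaving 28955 J for melting.
Fully melting the ice requires m_ice L_f = 0.527×334000 = 176018 J.
Since 28955 < 176018 J, not all the ice melts; equilibrium is at 0 °C.
Mass melted = 28955/334000 ≈ 0.08669 kg.

m_melted ≈ 0.0867 kg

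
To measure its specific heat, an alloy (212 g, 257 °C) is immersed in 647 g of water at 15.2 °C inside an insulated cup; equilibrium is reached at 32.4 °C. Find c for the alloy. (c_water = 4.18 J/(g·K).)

c ≈ 0.977 J/(g·K)

Heat lost by the alloy = heat gained by the water:
212·c·(257 − 32.4) = 647·4.18·(32.4 − 15.2)
47615 c = 46517  ⇒  c ≈ 0.9769 J/(g·K)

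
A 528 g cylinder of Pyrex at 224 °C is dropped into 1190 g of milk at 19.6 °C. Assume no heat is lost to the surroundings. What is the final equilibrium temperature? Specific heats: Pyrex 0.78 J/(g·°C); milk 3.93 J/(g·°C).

Set heat shed by the hot body equal to heat absorbed by the cold body:
528×0.78×(224 − T) = 1190×3.93×(T − 19.6)
411.84(224 − T) = 4676.7(T − 19.6)
5088.5 T = 183915  ⇒  T ≈ 36.14 °C

T_f ≈ 36.1 °C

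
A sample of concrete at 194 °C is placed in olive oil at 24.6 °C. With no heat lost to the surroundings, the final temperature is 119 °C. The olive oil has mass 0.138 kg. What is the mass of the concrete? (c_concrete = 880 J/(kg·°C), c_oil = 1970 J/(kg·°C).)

Heat lost by the concrete = heat gained by the oil:
m×880×(194 − 119) = 0.138×1970×(119 − 24.6)
66000 m = 25664  ⇒  m ≈ 0.3888 kg

m ≈ 0.389 kg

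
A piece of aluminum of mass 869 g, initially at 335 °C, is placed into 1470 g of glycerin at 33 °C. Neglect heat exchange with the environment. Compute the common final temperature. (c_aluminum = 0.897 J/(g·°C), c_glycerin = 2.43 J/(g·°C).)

T_f ≈ 87.1 °C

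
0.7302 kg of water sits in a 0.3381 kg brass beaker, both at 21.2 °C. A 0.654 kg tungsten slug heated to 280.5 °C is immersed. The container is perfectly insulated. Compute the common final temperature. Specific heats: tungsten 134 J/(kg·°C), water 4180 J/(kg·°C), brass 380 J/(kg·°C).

Energy conservation, ΣQ = 0:
0.654·134·(T − 280.5) + 0.7302·4180·(T − 21.2) + 0.3381·380·(T − 21.2) = 0
3268.3 T = 92013
T = 92013 / 3268.3 = 28.2 °C

T_f ≈ 28.2 °C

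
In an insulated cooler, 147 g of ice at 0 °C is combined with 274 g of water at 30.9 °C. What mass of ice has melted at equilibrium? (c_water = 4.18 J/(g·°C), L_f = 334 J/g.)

Cooling the water to 0 °C releases 274·4.18·30.9 = 35390 J.
Melting all 147 g of ice would need 147·334 = 49098 J.
35390 J < 49098 J, so only part of the ice melts and the system sits at 0 °C.
Mass melted = 35390/334 ≈ 106 g.

m_melted ≈ 106 g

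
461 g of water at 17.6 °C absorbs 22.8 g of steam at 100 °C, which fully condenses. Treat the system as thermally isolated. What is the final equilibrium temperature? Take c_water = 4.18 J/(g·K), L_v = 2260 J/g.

Sum of m c ΔT and latent-heat terms is zero:
condense steam: −22.8·2260 = −51528
  condensed water 100 °C→T: 95.3(T − 100)
  water warms: 461·4.18·(T − 17.6) = 1927(T − 17.6)
2022.3 T = 51528 + 9530.4 + 33915 = 94973
T ≈ 46.96 °C (< 100 °C, so full condensation is consistent).

T_f ≈ 47.0 °C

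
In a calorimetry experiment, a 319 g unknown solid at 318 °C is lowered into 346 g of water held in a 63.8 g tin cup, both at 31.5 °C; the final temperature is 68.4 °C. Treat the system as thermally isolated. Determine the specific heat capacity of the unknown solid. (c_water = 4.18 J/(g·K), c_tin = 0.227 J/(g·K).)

Setting the total heat transfer to zero:
319·c·(68.4 − 318) + 346·4.18·(68.4 − 31.5) + 63.8·0.227·(68.4 − 31.5) = 0
-79622 c = -53902
c = -53902/-79622 ≈ 0.677 J/(g·K)

c ≈ 0.677 J/(g·K)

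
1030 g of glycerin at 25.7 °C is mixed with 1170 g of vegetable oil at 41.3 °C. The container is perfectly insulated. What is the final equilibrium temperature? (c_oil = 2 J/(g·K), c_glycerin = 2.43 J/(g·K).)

T_f ≈ 33.2 °C

T_f = Σ m_i c_i T_i / Σ m_i c_i:
T_f = (2340·41.3 + 2502.9·25.7) / (2340 + 2502.9)
    = 160967 / 4842.9 ≈ 33.24 °C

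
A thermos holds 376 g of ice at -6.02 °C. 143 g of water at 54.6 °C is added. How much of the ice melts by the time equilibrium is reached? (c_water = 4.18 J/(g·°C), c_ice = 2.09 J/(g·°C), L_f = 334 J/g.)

m_melted ≈ 83.6 g

Cooling the water to 0 °C releases 143·4.18·54.6 = 32637 J.
Warming the ice to 0 °C takes 376·2.09·6.02 = 4730.8 J, leaving 27906 J for melting.
Melting all 376 g of ice would need 376·334 = 125584 J.
That's not enough to melt it all — equilibrium is at 0 °C with ice remaining.
m_melt = 27906 / L_f = 83.55 g.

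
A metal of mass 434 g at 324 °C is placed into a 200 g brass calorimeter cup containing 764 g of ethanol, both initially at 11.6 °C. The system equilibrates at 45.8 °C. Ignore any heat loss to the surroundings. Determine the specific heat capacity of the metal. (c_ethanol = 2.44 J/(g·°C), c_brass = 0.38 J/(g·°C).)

c ≈ 0.55 J/(g·°C)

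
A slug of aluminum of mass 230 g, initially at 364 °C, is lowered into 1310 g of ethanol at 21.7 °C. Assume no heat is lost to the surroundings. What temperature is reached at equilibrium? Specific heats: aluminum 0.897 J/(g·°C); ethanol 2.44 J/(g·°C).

With ΣQ=0 the equilibrium temperature is the m·c-weighted mean:
T_f = (206.31×364 + 3196.4×21.7) / (206.31 + 3196.4)
    = 144459 / 3402.7 ≈ 42.45 °C

T_f ≈ 42.5 °C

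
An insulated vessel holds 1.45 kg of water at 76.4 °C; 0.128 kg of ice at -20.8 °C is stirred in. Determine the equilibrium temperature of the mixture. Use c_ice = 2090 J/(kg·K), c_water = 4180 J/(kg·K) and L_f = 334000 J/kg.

Energy conservation, ΣQ = 0:
ice -20.8→0 °C: 0.128·2090·20.8 = 5564.4
  melt ice: 0.128·334000 = 42752
  meltwater 0→T: 0.128·4180·T = 535.04 T
  water: 6061(T − 76.4)
6596 T = 463060 − 48316 = 414744
T ≈ 62.88 °C (positive, so assuming full melt was valid).

T_f ≈ 62.9 °C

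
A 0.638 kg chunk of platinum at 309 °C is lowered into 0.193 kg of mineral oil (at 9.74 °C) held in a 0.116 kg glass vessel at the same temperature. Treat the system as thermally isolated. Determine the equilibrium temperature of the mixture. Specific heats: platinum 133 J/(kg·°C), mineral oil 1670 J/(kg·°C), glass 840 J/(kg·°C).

T_f ≈ 60.1 °C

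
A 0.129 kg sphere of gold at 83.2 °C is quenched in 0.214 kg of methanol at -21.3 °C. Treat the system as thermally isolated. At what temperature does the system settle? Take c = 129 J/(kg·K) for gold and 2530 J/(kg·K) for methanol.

T_f ≈ -18.2 °C

T_f = Σ m_i c_i T_i / Σ m_i c_i:
T_f = (16.64·83.2 + 541.42·(-21.3)) / (16.64 + 541.42)
    = -10148 / 558.06 ≈ -18.18 °C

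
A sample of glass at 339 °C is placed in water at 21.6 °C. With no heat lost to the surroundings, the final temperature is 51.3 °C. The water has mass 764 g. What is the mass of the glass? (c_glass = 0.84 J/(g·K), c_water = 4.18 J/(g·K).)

m ≈ 392 g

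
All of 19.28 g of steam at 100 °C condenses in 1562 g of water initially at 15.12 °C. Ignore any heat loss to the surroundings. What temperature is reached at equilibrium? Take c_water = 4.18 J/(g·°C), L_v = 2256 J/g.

T_f ≈ 22.7 °C

Energy conservation, ΣQ = 0:
steam→water at 100 °C releases m L_v = 19.28×2256 = 43496
  condensate cools 100→T: 19.28×4.18×(T − 100) = 80.59(T − 100)
  water warms: 1562×4.18×(T − 15.12) = 6529.2(T − 15.12)
6609.8 T = 43496 + 8059 + 98721 = 150276
T ≈ 22.74 °C — below 100 °C, confirming all the steam condensed.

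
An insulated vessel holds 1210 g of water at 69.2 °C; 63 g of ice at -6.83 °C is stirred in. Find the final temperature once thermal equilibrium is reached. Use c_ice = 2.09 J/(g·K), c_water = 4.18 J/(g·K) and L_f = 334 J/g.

Energy balance with sensible and latent terms:
warm ice to 0 °C: 63×2.09×(0 − (-6.83)) = 899.31
  latent heat to melt: 63×334 = 21042
  warm the meltwater: 263.34 T
  water cools: 1210×4.18×(T − 69.2) = 5057.8(T − 69.2)
5321.1 T = 350000 − 21941 = 328058
T ≈ 61.65 °C. Since T > 0 °C, the all-ice-melts assumption holds.

T_f ≈ 61.7 °C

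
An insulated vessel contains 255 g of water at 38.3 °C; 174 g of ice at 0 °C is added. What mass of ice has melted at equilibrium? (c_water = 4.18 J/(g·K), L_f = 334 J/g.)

Heat available from the water dropping to 0 °C: 255·4.18·38.3 = 40824 J.
Melting all 174 g of ice would need 174·334 = 58116 J.
That's not enough to melt it all — equilibrium is at 0 °C with ice remaining.
Mass melted = 40824/334 ≈ 122.2 g.

m_melted ≈ 122 g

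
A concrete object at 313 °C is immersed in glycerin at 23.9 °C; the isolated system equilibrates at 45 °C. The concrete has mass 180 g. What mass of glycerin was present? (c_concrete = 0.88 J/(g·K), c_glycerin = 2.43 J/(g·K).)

Heat lost by the concrete = heat gained by the glycerin:
180×0.88×(313 − 45) = m×2.43×(45 − 23.9)
51.27 m = 42451  ⇒  m ≈ 827.9 g

m ≈ 828 g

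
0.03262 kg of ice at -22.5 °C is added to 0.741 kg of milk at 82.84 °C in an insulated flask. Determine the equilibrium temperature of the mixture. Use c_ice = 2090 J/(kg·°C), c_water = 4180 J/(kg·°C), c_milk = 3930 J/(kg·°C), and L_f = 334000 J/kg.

T_f ≈ 75.1 °C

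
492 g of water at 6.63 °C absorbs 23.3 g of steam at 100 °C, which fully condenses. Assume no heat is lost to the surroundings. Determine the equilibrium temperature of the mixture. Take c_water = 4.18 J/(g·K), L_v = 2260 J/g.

T_f ≈ 35.3 °C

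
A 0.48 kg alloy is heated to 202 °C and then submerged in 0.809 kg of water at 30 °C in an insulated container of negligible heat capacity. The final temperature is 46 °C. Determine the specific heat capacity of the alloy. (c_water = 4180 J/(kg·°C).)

c ≈ 723 J/(kg·°C)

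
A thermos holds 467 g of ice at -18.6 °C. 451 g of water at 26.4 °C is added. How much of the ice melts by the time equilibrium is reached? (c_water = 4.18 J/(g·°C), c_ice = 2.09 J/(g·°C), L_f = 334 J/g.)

Cooling the water to 0 °C releases 451·4.18·26.4 = 49769 J.
Of that, 467·2.09·18.6 = 18154 J goes to bring the ice to 0 °C, leaving 31615 J.
Melting all 467 g of ice would need 467·334 = 155978 J.
Since 31615 < 155978 J, not all the ice melts; equilibrium is at 0 °C.
Mass melted = 31615/334 ≈ 94.65 g.

m_melted ≈ 94.7 g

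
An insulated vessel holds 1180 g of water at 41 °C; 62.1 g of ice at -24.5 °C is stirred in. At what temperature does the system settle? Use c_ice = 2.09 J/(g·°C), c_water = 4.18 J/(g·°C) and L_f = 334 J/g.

T_f ≈ 34.3 °C

Let T be the final temperature. ΣQ_i = 0:
warm ice to 0 °C: 62.1·2.09·(0 − (-24.5)) = 3179.8
  latent heat to melt: 62.1·334 = 20741
  warm the meltwater: 259.58 T
  water cools: 1180·4.18·(T − 41) = 4932.4(T − 41)
5192 T = 202228 − 23921 = 178307
T ≈ 34.34 °C — above 0 °C, consistent with complete melting.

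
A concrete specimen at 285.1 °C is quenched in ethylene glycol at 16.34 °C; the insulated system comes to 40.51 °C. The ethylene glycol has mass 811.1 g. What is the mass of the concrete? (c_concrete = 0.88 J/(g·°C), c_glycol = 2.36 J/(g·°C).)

Let T be the final temperature. ΣQ_i = 0:
m×0.88×(40.51 − 285.1) + 811.1×2.36×(40.51 − 16.34) = 0
-215.24 m = -46266
m = -46266/-215.24 ≈ 215 g

m ≈ 215 g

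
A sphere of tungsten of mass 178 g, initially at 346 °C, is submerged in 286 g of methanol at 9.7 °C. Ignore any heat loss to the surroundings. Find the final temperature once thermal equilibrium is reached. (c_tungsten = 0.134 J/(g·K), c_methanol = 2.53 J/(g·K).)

|Q_tungsten| = |Q_methanol|:
178*0.134*(346 − T) = 286*2.53*(T − 9.7)
23.85(346 − T) = 723.58(T − 9.7)
747.43 T = 15272  ⇒  T ≈ 20.43 °C

T_f ≈ 20.4 °C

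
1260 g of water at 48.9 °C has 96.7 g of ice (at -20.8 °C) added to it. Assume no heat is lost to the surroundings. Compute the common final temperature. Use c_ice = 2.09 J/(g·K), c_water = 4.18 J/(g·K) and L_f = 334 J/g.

Energy conservation, ΣQ = 0:
warm ice to 0 °C: 96.7×2.09×(0 − (-20.8)) = 4203.7
  melt ice: 96.7×334 = 32298
  meltwater 0→T: 96.7×4.18×T = 404.21 T
  water: 5266.8(T − 48.9)
5671 T = 257547 − 36502 = 221045
T ≈ 38.98 °C. Since T > 0 °C, the all-ice-melts assumption holds.

T_f ≈ 39.0 °C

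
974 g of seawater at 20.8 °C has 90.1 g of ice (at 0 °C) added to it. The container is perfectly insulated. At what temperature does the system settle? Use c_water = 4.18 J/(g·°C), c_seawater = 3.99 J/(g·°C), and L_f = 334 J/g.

T_f ≈ 11.9 °C

Energy conservation, ΣQ = 0:
fusion: m_ice L_f = 90.1×334 = 30093
  warm the meltwater: 376.62 T
  seawater: 3886.3(T − 20.8)
4262.9 T = 80834 − 30093 = 50741
T ≈ 11.90 °C — above 0 °C, consistent with complete melting.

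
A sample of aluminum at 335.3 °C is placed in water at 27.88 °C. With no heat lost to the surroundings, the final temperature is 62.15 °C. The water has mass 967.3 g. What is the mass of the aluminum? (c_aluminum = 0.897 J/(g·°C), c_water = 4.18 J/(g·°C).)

m ≈ 566 g

Heat lost by the aluminum = heat gained by the water:
m×0.897×(335.3 − 62.15) = 967.3×4.18×(62.15 − 27.88)
245.02 m = 138564  ⇒  m ≈ 565.5 g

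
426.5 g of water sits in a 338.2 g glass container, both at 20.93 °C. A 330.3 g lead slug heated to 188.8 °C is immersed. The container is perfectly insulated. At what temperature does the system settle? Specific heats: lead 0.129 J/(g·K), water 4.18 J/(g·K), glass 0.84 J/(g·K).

T_f ≈ 24.3 °C

T_f is the heat-capacity-weighted average of the initial temperatures:
T_f = (42.61·188.8 + 1782.8·20.93 + 284.09·20.93) / (42.61 + 1782.8 + 284.09)
    = 51304 / 2109.5 ≈ 24.32 °C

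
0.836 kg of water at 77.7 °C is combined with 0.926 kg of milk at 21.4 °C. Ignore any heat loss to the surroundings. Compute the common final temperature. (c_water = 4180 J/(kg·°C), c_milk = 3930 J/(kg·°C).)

T_f ≈ 49.0 °C

Heat lost by the water equals heat gained by the milk:
0.836*4180*(77.7 − T) = 0.926*3930*(T − 21.4)
3494.5(77.7 − T) = 3639.2(T − 21.4)
7133.7 T = 349400  ⇒  T ≈ 48.98 °C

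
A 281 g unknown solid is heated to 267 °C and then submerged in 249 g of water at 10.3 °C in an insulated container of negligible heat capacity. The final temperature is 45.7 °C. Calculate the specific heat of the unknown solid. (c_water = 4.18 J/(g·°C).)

m_s c (T_s − T_f) = m_water c_water (T_f − T_0):
281·c·(267 − 45.7) = 249·4.18·(45.7 − 10.3)
62185 c = 36845  ⇒  c ≈ 0.5925 J/(g·°C)

c ≈ 0.593 J/(g·°C)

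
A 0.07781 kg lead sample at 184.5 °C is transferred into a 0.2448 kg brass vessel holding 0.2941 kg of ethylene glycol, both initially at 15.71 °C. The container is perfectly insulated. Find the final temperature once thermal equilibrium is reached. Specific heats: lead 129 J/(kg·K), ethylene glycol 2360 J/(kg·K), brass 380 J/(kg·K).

T_f ≈ 17.8 °C

T_f = Σ m_i c_i T_i / Σ m_i c_i:
T_f = (10.04·184.5 + 694.08·15.71 + 93.02·15.71) / (10.04 + 694.08 + 93.02)
    = 14217 / 797.14 ≈ 17.84 °C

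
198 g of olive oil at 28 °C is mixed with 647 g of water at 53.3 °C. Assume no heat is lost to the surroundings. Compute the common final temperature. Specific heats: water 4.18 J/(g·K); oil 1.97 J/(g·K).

Net heat exchanged in the isolated system is zero:
647*4.18*(T − 53.3) + 198*1.97*(T − 28) = 0
2704.5(T − 53.3) + 390.06(T − 28) = 0
(2704.5 + 390.06) T = 2704.5*53.3 + 390.06*28
T = 155069 / 3094.5 = 50.1 °C

T_f ≈ 50.1 °C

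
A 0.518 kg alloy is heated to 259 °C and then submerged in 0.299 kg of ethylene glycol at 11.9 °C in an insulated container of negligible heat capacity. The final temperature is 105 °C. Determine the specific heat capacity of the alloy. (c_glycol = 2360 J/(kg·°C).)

c ≈ 824 J/(kg·°C)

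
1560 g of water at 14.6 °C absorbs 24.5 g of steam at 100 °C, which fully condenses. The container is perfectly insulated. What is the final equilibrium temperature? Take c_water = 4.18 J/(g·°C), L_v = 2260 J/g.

Net heat exchanged in the isolated system is zero:
latent heat released on condensation: 24.5·2260 = 55370
  condensate cools 100→T: 24.5·4.18·(T − 100) = 102.41(T − 100)
  water warms: 1560·4.18·(T − 14.6) = 6520.8(T − 14.6)
6623.2 T = 55370 + 10241 + 95204 = 160815
T ≈ 24.28 °C (< 100 °C, so full condensation is consistent).

T_f ≈ 24.3 °C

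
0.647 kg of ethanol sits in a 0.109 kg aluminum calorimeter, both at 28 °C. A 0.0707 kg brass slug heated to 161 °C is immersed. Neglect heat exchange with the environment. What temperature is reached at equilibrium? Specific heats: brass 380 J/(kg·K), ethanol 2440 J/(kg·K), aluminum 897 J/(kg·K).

Setting the total heat transfer to zero:
0.0707·380·(T − 161) + 0.647·2440·(T − 28) + 0.109·897·(T − 28) = 0
26.87(T − 161) + 1578.7(T − 28) + 97.77(T − 28) = 0
(26.87 + 1578.7 + 97.77) T = 26.87·161 + 1578.7·28 + 97.77·28
T ≈ 30.10 °C

T_f ≈ 30.1 °C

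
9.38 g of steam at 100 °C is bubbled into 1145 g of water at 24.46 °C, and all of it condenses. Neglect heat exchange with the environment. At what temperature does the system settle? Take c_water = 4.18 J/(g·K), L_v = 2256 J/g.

Taking heat into each body as positive, Σ m c ΔT = 0:
latent heat released on condensation: 9.38×2256 = 21161
  condensate cools 100→T: 9.38×4.18×(T − 100) = 39.21(T − 100)
  water warms: 1145×4.18×(T − 24.46) = 4786.1(T − 24.46)
4825.3 T = 21161 + 3920.8 + 117068 = 142150
T ≈ 29.46 °C, under the boiling point, so the assumption holds.

T_f ≈ 29.5 °C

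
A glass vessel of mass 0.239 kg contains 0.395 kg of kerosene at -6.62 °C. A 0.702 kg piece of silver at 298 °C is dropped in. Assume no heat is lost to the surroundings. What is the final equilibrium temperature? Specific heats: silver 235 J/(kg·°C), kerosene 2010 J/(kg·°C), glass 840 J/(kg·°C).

Setting the total heat transfer to zero:
0.702*235*(T − 298) + 0.395*2010*(T − (-6.62)) + 0.239*840*(T − (-6.62)) = 0
164.97(T − 298) + 793.95(T − (-6.62)) + 200.76(T − (-6.62)) = 0
(164.97 + 793.95 + 200.76) T = 164.97*298 + 793.95*(-6.62) + 200.76*(-6.62)
T ≈ 36.71 °C

T_f ≈ 36.7 °C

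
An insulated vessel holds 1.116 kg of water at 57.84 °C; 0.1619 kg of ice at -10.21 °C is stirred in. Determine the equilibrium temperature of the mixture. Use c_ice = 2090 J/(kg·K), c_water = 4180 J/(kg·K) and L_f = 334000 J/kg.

T_f ≈ 39.7 °C

Energy conservation, ΣQ = 0:
warm ice to 0 °C: 0.1619·2090·(0 − (-10.21)) = 3454.8; fusion: m_ice L_f = 0.1619·334000 = 54075; meltwater 0→T: 0.1619·4180·T = 676.74 T; water cools: 1.116·4180·(T − 57.84) = 4664.9(T − 57.84)
5341.6 T = 269817 − 57529 = 212287
T ≈ 39.74 °C. Since T > 0 °C, the all-ice-melts assumption holds.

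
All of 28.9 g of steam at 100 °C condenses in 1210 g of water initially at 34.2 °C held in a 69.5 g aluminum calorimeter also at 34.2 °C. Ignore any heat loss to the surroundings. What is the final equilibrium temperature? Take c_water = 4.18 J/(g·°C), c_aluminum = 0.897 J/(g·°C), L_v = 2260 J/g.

T_f ≈ 48.2 °C

Energy balance with sensible and latent terms:
latent heat released on condensation: 28.9·2260 = 65314
  condensed water 100 °C→T: 120.8(T − 100)
  water warms: 1210·4.18·(T − 34.2) = 5057.8(T − 34.2)
  cup: 62.34(T − 34.2)
5240.9 T = 65314 + 12080 + 175109 = 252503
T ≈ 48.18 °C (< 100 °C, so full condensation is consistent).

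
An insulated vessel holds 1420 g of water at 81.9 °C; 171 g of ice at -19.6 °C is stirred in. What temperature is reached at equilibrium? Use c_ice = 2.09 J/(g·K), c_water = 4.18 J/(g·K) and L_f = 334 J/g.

Energy conservation, ΣQ = 0:
ice -19.6→0 °C: 171×2.09×19.6 = 7004.8; melt ice: 171×334 = 57114; warm the meltwater: 714.78 T; water: 5935.6(T − 81.9)
6650.4 T = 486126 − 64119 = 422007
T ≈ 63.46 °C — above 0 °C, consistent with complete melting.

T_f ≈ 63.5 °C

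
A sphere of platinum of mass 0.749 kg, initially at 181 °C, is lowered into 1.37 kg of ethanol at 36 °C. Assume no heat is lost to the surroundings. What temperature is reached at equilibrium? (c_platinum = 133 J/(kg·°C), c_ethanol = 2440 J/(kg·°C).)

T_f = Σ m_i c_i T_i / Σ m_i c_i:
T_f = (99.62*181 + 3342.8*36) / (99.62 + 3342.8)
    = 138371 / 3442.4 ≈ 40.20 °C

T_f ≈ 40.2 °C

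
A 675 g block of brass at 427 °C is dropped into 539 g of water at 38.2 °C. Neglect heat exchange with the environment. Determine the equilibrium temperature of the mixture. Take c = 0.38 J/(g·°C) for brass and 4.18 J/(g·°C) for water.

Setting the total heat transfer to zero:
675×0.38×(T − 427) + 539×4.18×(T − 38.2) = 0
(256.5 + 2253) T = 256.5×427 + 2253×38.2
T = 195591/2509.5 ≈ 77.94 °C

T_f ≈ 77.9 °C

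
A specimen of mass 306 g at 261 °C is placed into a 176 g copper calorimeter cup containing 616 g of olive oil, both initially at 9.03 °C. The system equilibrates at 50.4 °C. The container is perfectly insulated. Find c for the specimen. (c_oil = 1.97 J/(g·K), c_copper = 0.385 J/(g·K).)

Taking heat into each body as positive, Σ m c ΔT = 0:
306×c×(50.4 − 261) + 616×1.97×(50.4 − 9.03) + 176×0.385×(50.4 − 9.03) = 0
-64444 c = -53007
c = -53007/-64444 ≈ 0.8225 J/(g·K)

c ≈ 0.823 J/(g·K)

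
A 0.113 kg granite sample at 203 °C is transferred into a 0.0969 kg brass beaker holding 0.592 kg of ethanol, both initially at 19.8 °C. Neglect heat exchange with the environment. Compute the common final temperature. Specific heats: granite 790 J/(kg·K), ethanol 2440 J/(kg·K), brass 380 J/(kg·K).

T_f ≈ 30.2 °C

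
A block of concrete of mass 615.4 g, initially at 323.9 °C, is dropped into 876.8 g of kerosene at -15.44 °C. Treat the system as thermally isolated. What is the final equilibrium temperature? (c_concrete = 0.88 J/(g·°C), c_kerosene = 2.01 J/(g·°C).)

T_f ≈ 64.3 °C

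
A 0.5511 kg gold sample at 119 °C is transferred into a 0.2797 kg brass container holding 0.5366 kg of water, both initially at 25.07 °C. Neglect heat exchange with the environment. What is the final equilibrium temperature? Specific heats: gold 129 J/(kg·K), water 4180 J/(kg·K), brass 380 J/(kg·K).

T_f ≈ 27.8 °C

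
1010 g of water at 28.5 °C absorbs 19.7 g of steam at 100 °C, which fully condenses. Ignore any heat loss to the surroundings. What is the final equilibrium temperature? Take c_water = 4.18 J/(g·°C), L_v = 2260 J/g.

Net heat exchanged in the isolated system is zero:
condense steam: −19.7×2260 = −44522; condensate cools 100→T: 19.7×4.18×(T − 100) = 82.35(T − 100); water warms: 1010×4.18×(T − 28.5) = 4221.8(T − 28.5)
4304.1 T = 44522 + 8234.6 + 120321 = 173078
T ≈ 40.21 °C, under the boiling point, so the assumption holds.

T_f ≈ 40.2 °C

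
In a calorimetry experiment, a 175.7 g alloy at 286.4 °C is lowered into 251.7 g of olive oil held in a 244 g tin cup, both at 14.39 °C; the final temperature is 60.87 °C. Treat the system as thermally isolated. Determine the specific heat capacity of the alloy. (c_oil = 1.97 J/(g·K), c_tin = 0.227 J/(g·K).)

Let T be the final temperature. ΣQ_i = 0:
175.7×c×(60.87 − 286.4) + 251.7×1.97×(60.87 − 14.39) + 244×0.227×(60.87 − 14.39) = 0
-39626 c = -25621
c = -25621/-39626 ≈ 0.6466 J/(g·K)

c ≈ 0.647 J/(g·K)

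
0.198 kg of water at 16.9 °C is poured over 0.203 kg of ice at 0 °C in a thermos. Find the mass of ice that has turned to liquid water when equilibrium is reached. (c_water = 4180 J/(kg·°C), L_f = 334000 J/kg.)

m_melted ≈ 0.0419 kg

Water can give up m c ΔT = 0.198×4180×16.9 = 13987 J before reaching 0 °C.
To melt every bit of ice: 0.203×334000 = 67802 J.
That's not enough to melt it all — equilibrium is at 0 °C with ice remaining.
m_melted×334000 = 13987  ⇒  m_melted ≈ 0.04188 kg.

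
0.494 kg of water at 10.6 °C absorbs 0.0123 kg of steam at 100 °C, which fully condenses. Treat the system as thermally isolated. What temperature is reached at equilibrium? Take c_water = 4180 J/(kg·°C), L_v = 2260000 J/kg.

Let T be the final temperature. ΣQ_i = 0:
condense steam: −0.0123·2260000 = −27798; condensed water 100 °C→T: 51.41(T − 100); original water: 2064.9(T − 10.6)
2116.3 T = 27798 + 5141.4 + 21888 = 54828
T ≈ 25.91 °C — below 100 °C, confirming all the steam condensed.

T_f ≈ 25.9 °C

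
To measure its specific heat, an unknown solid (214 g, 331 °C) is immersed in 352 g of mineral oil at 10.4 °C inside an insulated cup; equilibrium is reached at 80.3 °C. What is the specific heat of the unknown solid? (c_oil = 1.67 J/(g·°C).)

c ≈ 0.766 J/(g·°C)

Heat gained plus heat lost sum to zero:
214×c×(80.3 − 331) + 352×1.67×(80.3 − 10.4) = 0
-53650 c = -41090
c = -41090/-53650 ≈ 0.7659 J/(g·°C)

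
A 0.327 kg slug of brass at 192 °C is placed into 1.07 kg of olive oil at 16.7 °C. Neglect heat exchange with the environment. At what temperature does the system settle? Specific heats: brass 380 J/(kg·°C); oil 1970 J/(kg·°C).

T_f ≈ 26.5 °C

Setting the total heat transfer to zero:
0.327*380*(T − 192) + 1.07*1970*(T − 16.7) = 0
124.26(T − 192) + 2107.9(T − 16.7) = 0
2232.2 T = 59060
T = 59060 / 2232.2 = 26.5 °C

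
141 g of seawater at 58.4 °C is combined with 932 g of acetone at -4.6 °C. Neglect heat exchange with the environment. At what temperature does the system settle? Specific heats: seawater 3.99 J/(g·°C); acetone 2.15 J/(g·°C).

T_f ≈ 9.2 °C

T_f = Σ m_i c_i T_i / Σ m_i c_i:
T_f = (562.59·58.4 + 2003.8·(-4.6)) / (562.59 + 2003.8)
    = 23638 / 2566.4 ≈ 9.21 °C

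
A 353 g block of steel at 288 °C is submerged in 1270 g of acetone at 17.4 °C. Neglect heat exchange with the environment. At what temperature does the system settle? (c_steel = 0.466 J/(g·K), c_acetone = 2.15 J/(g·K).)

|Q_steel| = |Q_acetone|:
353*0.466*(288 − T) = 1270*2.15*(T − 17.4)
164.5(288 − T) = 2730.5(T − 17.4)
2895 T = 94886  ⇒  T ≈ 32.78 °C

T_f ≈ 32.8 °C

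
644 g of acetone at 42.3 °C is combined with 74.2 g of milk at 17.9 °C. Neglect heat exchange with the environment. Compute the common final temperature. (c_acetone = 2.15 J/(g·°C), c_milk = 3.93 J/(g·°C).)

T_f ≈ 38.1 °C

Heat lost by the acetone equals heat gained by the milk:
644×2.15×(42.3 − T) = 74.2×3.93×(T − 17.9)
1384.6(42.3 − T) = 291.61(T − 17.9)
1676.2 T = 63788  ⇒  T ≈ 38.06 °C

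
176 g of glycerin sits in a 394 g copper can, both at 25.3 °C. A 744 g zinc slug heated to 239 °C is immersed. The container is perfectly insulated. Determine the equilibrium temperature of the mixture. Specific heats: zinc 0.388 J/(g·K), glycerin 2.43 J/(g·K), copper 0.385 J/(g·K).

T_f ≈ 96.4 °C

With ΣQ=0 the equilibrium temperature is the m·c-weighted mean:
T_f = (288.67·239 + 427.68·25.3 + 151.69·25.3) / (288.67 + 427.68 + 151.69)
    = 83651 / 868.04 ≈ 96.37 °C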